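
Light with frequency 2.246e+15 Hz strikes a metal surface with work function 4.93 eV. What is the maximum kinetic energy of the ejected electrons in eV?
4.3587 eV

Using Einstein's photoelectric equation: KE_max = hf - φ

First, calculate the photon energy:
E_photon = hf = (6.626×10⁻³⁴ J·s)(2.246e+15 Hz)
E_photon = 9.2887 eV

Then, the maximum kinetic energy:
KE_max = E_photon - φ = 9.2887 eV - 4.93 eV = 4.3587 eV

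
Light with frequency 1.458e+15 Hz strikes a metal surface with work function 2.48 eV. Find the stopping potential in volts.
3.5498 V

The stopping potential V_s satisfies: eV_s = KE_max

First, find KE_max using Einstein's equation:
E_photon = hf = (6.626×10⁻³⁴ J·s)(1.458e+15 Hz) = 6.0298 eV
KE_max = E_photon - φ = 6.0298 - 2.48 = 3.5498 eV

Since eV_s = KE_max:
V_s = KE_max/e = 3.5498 V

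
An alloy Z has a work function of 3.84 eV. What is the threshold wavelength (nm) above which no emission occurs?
322.88 nm

The threshold wavelength is when the photon energy equals the work function:
hc/λ₀ = φ

Solving for λ₀:
λ₀ = hc/φ = (6.626×10⁻³⁴ J·s)(3×10⁸ m/s) / (3.84 eV × 1.602×10⁻¹⁹ J/eV)
λ₀ = 322.88 nm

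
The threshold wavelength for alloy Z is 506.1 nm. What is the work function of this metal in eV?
2.45 eV

At the threshold wavelength, photon energy equals work function:
φ = hc/λ₀

Calculating:
φ = (6.626×10⁻³⁴ J·s)(3×10⁸ m/s) / (506.1×10⁻⁹ m)
φ = 2.45 eV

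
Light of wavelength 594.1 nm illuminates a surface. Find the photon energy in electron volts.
2.0869 eV

Using E = hf = hc/λ:

E = hc/λ = (6.626×10⁻³⁴ J·s)(3×10⁸ m/s) / (594.1×10⁻⁹ m)
E = 2.0869 eV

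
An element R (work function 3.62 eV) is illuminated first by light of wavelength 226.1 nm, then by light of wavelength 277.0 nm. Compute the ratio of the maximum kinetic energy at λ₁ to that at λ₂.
2.1772

Using Einstein's equation: KE_max = hc/λ - φ

For λ₁ = 226.1 nm:
E₁ = hc/λ₁ = 5.4836 eV
KE₁ = E₁ - φ = 5.4836 - 3.62 = 1.8636 eV

For λ₂ = 277.0 nm:
E₂ = hc/λ₂ = 4.4760 eV
KE₂ = E₂ - φ = 4.4760 - 3.62 = 0.8560 eV

Ratio: KE₁/KE₂ = 1.8636/0.8560 = 2.1772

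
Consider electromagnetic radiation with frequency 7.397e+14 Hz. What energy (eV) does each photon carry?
3.0592 eV

Using E = hf:

E = hf = (6.626×10⁻³⁴ J·s)(7.397e+14 Hz)
E = 3.0592 eV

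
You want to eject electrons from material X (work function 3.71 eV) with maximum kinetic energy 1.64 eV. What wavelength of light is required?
231.75 nm

From Einstein's equation: KE_max = hc/λ - φ

Rearranging for λ:
hc/λ = KE_max + φ
λ = hc/(KE_max + φ)

Required photon energy:
E_photon = KE_max + φ = 1.64 + 3.71 = 5.35 eV

Required wavelength:
λ = hc/E_photon = (6.626×10⁻³⁴)(3×10⁸) / (5.35 × 1.602×10⁻¹⁹)
λ = 231.75 nm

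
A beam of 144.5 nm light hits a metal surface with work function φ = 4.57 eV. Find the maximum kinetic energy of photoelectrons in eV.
4.0102 eV

Using Einstein's photoelectric equation: KE_max = hf - φ = hc/λ - φ

First, calculate the photon energy:
E_photon = hc/λ = (6.626×10⁻³⁴ J·s)(3×10⁸ m/s) / (144.5×10⁻⁹ m)
E_photon = 8.5802 eV

Then, the maximum kinetic energy:
KE_max = E_photon - φ = 8.5802 eV - 4.57 eV = 4.0102 eV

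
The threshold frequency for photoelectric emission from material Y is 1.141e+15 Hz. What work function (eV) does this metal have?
4.72 eV

At the threshold frequency, photon energy equals work function:
φ = hf₀

Calculating:
φ = (6.626×10⁻³⁴ J·s)(1.141e+15 Hz)
φ = 4.72 eV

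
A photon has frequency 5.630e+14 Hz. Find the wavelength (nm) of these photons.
532.49 nm

Using the wave equation: c = fλ

Solving for wavelength:
λ = c/f = (3×10⁸ m/s) / (5.630e+14 Hz)
λ = 532.49 nm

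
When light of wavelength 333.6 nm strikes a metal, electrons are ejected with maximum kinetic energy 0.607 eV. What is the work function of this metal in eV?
3.11 eV

From Einstein's photoelectric equation: KE_max = hf - φ = hc/λ - φ

Rearranging for φ:
φ = hc/λ - KE_max

Calculate photon energy:
E_photon = hc/λ = 3.7166 eV

Therefore:
φ = 3.7166 - 0.607 = 3.11 eV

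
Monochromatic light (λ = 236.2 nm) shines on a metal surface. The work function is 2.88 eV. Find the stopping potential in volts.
2.3691 V

The stopping potential V_s satisfies: eV_s = KE_max

First, find KE_max using Einstein's equation:
E_photon = hc/λ = 5.2491 eV
KE_max = E_photon - φ = 5.2491 - 2.88 = 2.3691 eV

Since eV_s = KE_max:
V_s = KE_max/e = 2.3691 V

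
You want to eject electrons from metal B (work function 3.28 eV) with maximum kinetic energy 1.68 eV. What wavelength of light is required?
249.97 nm

From Einstein's equation: KE_max = hc/λ - φ

Rearranging for λ:
hc/λ = KE_max + φ
λ = hc/(KE_max + φ)

Required photon energy:
E_photon = KE_max + φ = 1.68 + 3.28 = 4.96 eV

Required wavelength:
λ = hc/E_photon = (6.626×10⁻³⁴)(3×10⁸) / (4.96 × 1.602×10⁻¹⁹)
λ = 249.97 nm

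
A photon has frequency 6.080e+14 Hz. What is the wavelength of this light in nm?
493.08 nm

Using the wave equation: c = fλ

Solving for wavelength:
λ = c/f = (3×10⁸ m/s) / (6.080e+14 Hz)
λ = 493.08 nm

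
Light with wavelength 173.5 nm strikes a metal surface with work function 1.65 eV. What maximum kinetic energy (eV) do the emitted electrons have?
5.4961 eV

Using Einstein's photoelectric equation: KE_max = hf - φ = hc/λ - φ

First, calculate the photon energy:
E_photon = hc/λ = (6.626×10⁻³⁴ J·s)(3×10⁸ m/s) / (173.5×10⁻⁹ m)
E_photon = 7.1461 eV

Then, the maximum kinetic energy:
KE_max = E_photon - φ = 7.1461 eV - 1.65 eV = 5.4961 eV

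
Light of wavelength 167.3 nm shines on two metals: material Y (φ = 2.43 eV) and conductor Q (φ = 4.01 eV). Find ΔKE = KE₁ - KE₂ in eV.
1.5800 eV

Using KE_max = hc/λ - φ for each metal:

Photon energy: E = hc/λ = 7.4109 eV

For material Y (φ₁ = 2.43 eV):
KE₁ = E - φ₁ = 7.4109 - 2.43 = 4.9809 eV

For conductor Q (φ₂ = 4.01 eV):
KE₂ = E - φ₂ = 7.4109 - 4.01 = 3.4009 eV

Difference:
ΔKE = KE₁ - KE₂ = 4.9809 - 3.4009 = 1.5800 eV

Note: The difference equals the difference in work functions: 4.01 - 2.43 = 1.58 eV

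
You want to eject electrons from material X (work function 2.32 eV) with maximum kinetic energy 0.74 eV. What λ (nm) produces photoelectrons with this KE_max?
405.18 nm

From Einstein's equation: KE_max = hc/λ - φ

Rearranging for λ:
hc/λ = KE_max + φ
λ = hc/(KE_max + φ)

Required photon energy:
E_photon = KE_max + φ = 0.74 + 2.32 = 3.06 eV

Required wavelength:
λ = hc/E_photon = (6.626×10⁻³⁴)(3×10⁸) / (3.06 × 1.602×10⁻¹⁹)
λ = 405.18 nm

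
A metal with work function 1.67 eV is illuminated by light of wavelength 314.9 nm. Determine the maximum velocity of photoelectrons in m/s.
8.9305e+05 m/s

First, find the maximum kinetic energy:
E_photon = hc/λ = 3.9373 eV
KE_max = E_photon - φ = 3.9373 - 1.67 = 2.2673 eV

Convert to Joules: KE_max = 2.2673 × 1.602×10⁻¹⁹ J = 3.6325e-19 J

Then use KE = ½mv² to find velocity:
v = √(2·KE/m) = √(2 × 3.6325e-19 J / 9.109e-31 kg)
v = 8.9305e+05 m/s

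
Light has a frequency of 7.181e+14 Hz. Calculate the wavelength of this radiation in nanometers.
417.48 nm

Using the wave equation: c = fλ

Solving for wavelength:
λ = c/f = (3×10⁸ m/s) / (7.181e+14 Hz)
λ = 417.48 nm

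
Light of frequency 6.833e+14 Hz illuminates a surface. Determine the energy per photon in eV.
2.8259 eV

Using E = hf:

E = hf = (6.626×10⁻³⁴ J·s)(6.833e+14 Hz)
E = 2.8259 eV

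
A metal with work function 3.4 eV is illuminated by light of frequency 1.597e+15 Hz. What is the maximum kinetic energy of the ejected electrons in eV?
3.2047 eV

Using Einstein's photoelectric equation: KE_max = hf - φ

First, calculate the photon energy:
E_photon = hf = (6.626×10⁻³⁴ J·s)(1.597e+15 Hz)
E_photon = 6.6047 eV

Then, the maximum kinetic energy:
KE_max = E_photon - φ = 6.6047 eV - 3.4 eV = 3.2047 eV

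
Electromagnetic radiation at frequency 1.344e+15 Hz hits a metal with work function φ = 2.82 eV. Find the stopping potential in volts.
2.7383 V

The stopping potential V_s satisfies: eV_s = KE_max

First, find KE_max using Einstein's equation:
E_photon = hf = (6.626×10⁻³⁴ J·s)(1.344e+15 Hz) = 5.5583 eV
KE_max = E_photon - φ = 5.5583 - 2.82 = 2.7383 eV

Since eV_s = KE_max:
V_s = KE_max/e = 2.7383 V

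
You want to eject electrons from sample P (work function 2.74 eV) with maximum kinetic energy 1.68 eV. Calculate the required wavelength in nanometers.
280.51 nm

From Einstein's equation: KE_max = hc/λ - φ

Rearranging for λ:
hc/λ = KE_max + φ
λ = hc/(KE_max + φ)

Required photon energy:
E_photon = KE_max + φ = 1.68 + 2.74 = 4.42 eV

Required wavelength:
λ = hc/E_photon = (6.626×10⁻³⁴)(3×10⁸) / (4.42 × 1.602×10⁻¹⁹)
λ = 280.51 nm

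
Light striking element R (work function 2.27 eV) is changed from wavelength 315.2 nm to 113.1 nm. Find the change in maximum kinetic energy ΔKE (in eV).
7.0288 eV

Using Einstein's equation: KE_max = hc/λ - φ

For λ₁ = 315.2 nm:
KE₁ = hc/λ₁ - φ = 3.9335 - 2.27 = 1.6635 eV

For λ₂ = 113.1 nm:
KE₂ = hc/λ₂ - φ = 10.9624 - 2.27 = 8.6924 eV

Change in KE:
ΔKE = KE₂ - KE₁ = 8.6924 - 1.6635 = 7.0288 eV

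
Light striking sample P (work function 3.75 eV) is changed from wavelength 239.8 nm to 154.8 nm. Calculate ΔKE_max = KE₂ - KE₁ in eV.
2.8390 eV

Using Einstein's equation: KE_max = hc/λ - φ

For λ₁ = 239.8 nm:
KE₁ = hc/λ₁ - φ = 5.1703 - 3.75 = 1.4203 eV

For λ₂ = 154.8 nm:
KE₂ = hc/λ₂ - φ = 8.0093 - 3.75 = 4.2593 eV

Change in KE:
ΔKE = KE₂ - KE₁ = 4.2593 - 1.4203 = 2.8390 eV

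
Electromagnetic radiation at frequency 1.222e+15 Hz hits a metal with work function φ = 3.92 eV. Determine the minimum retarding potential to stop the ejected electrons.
1.1338 V

The stopping potential V_s satisfies: eV_s = KE_max

First, find KE_max using Einstein's equation:
E_photon = hf = (6.626×10⁻³⁴ J·s)(1.222e+15 Hz) = 5.0538 eV
KE_max = E_photon - φ = 5.0538 - 3.92 = 1.1338 eV

Since eV_s = KE_max:
V_s = KE_max/e = 1.1338 V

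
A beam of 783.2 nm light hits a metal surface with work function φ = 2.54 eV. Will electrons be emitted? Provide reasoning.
No

For photoemission, the photon energy must exceed the work function.

Photon energy: E = hc/λ = 1.5830 eV
Work function: φ = 2.54 eV

Since E_photon (1.5830 eV) < φ (2.54 eV), photoemission will NOT occur.
The threshold wavelength is λ₀ = hc/φ = 488.1 nm.
Since 783.2 nm > 488.1 nm, the photons lack sufficient energy.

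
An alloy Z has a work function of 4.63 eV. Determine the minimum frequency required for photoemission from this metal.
1.1195e+15 Hz

The threshold frequency is when the photon energy equals the work function:
hf₀ = φ

Solving for f₀:
f₀ = φ/h = (4.63 eV × 1.602×10⁻¹⁹ J/eV) / (6.626×10⁻³⁴ J·s)
f₀ = 1.1195e+15 Hz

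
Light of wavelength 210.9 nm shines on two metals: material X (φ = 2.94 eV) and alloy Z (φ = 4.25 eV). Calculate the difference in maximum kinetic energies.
1.3100 eV

Using KE_max = hc/λ - φ for each metal:

Photon energy: E = hc/λ = 5.8788 eV

For material X (φ₁ = 2.94 eV):
KE₁ = E - φ₁ = 5.8788 - 2.94 = 2.9388 eV

For alloy Z (φ₂ = 4.25 eV):
KE₂ = E - φ₂ = 5.8788 - 4.25 = 1.6288 eV

Difference:
ΔKE = KE₁ - KE₂ = 2.9388 - 1.6288 = 1.3100 eV

Note: The difference equals the difference in work functions: 4.25 - 2.94 = 1.31 eV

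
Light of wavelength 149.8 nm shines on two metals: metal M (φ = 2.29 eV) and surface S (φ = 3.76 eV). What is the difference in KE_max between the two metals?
1.4700 eV

Using KE_max = hc/λ - φ for each metal:

Photon energy: E = hc/λ = 8.2766 eV

For metal M (φ₁ = 2.29 eV):
KE₁ = E - φ₁ = 8.2766 - 2.29 = 5.9866 eV

For surface S (φ₂ = 3.76 eV):
KE₂ = E - φ₂ = 8.2766 - 3.76 = 4.5166 eV

Difference:
ΔKE = KE₁ - KE₂ = 5.9866 - 4.5166 = 1.4700 eV

Note: The difference equals the difference in work functions: 3.76 - 2.29 = 1.47 eV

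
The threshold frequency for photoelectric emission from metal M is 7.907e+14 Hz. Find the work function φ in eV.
3.27 eV

At the threshold frequency, photon energy equals work function:
φ = hf₀

Calculating:
φ = (6.626×10⁻³⁴ J·s)(7.907e+14 Hz)
φ = 3.27 eV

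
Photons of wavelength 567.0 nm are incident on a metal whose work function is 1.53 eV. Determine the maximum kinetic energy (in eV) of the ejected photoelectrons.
0.6567 eV

Using Einstein's photoelectric equation: KE_max = hf - φ = hc/λ - φ

First, calculate the photon energy:
E_photon = hc/λ = (6.626×10⁻³⁴ J·s)(3×10⁸ m/s) / (567.0×10⁻⁹ m)
E_photon = 2.1867 eV

Then, the maximum kinetic energy:
KE_max = E_photon - φ = 2.1867 eV - 1.53 eV = 0.6567 eV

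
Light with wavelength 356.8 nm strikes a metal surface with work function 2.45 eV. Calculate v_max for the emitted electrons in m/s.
6.0043e+05 m/s

First, find the maximum kinetic energy:
E_photon = hc/λ = 3.4749 eV
KE_max = E_photon - φ = 3.4749 - 2.45 = 1.0249 eV

Convert to Joules: KE_max = 1.0249 × 1.602×10⁻¹⁹ J = 1.6421e-19 J

Then use KE = ½mv² to find velocity:
v = √(2·KE/m) = √(2 × 1.6421e-19 J / 9.109e-31 kg)
v = 6.0043e+05 m/s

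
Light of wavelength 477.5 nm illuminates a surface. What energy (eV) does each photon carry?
2.5965 eV

Using E = hf = hc/λ:

E = hc/λ = (6.626×10⁻³⁴ J·s)(3×10⁸ m/s) / (477.5×10⁻⁹ m)
E = 2.5965 eV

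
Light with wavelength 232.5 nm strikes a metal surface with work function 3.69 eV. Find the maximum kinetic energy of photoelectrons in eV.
1.6427 eV

Using Einstein's photoelectric equation: KE_max = hf - φ = hc/λ - φ

First, calculate the photon energy:
E_photon = hc/λ = (6.626×10⁻³⁴ J·s)(3×10⁸ m/s) / (232.5×10⁻⁹ m)
E_photon = 5.3327 eV

Then, the maximum kinetic energy:
KE_max = E_photon - φ = 5.3327 eV - 3.69 eV = 1.6427 eV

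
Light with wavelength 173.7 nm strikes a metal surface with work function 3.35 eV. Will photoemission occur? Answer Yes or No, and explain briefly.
Yes

For photoemission, the photon energy must exceed the work function.

Photon energy: E = hc/λ = 7.1378 eV
Work function: φ = 3.35 eV

Since E_photon (7.1378 eV) > φ (3.35 eV), photoemission WILL occur.
The threshold wavelength is λ₀ = hc/φ = 370.1 nm.
Since 173.7 nm < 370.1 nm, the light has sufficient energy.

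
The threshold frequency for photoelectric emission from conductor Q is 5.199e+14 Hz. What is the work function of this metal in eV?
2.15 eV

At the threshold frequency, photon energy equals work function:
φ = hf₀

Calculating:
φ = (6.626×10⁻³⁴ J·s)(5.199e+14 Hz)
φ = 2.15 eV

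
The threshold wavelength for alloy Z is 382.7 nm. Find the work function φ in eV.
3.24 eV

At the threshold wavelength, photon energy equals work function:
φ = hc/λ₀

Calculating:
φ = (6.626×10⁻³⁴ J·s)(3×10⁸ m/s) / (382.7×10⁻⁹ m)
φ = 3.24 eV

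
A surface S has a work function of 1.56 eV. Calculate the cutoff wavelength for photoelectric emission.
794.77 nm

The threshold wavelength is when the photon energy equals the work function:
hc/λ₀ = φ

Solving for λ₀:
λ₀ = hc/φ = (6.626×10⁻³⁴ J·s)(3×10⁸ m/s) / (1.56 eV × 1.602×10⁻¹⁹ J/eV)
λ₀ = 794.77 nm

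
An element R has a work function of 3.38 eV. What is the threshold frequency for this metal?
8.1728e+14 Hz

The threshold frequency is when the photon energy equals the work function:
hf₀ = φ

Solving for f₀:
f₀ = φ/h = (3.38 eV × 1.602×10⁻¹⁹ J/eV) / (6.626×10⁻³⁴ J·s)
f₀ = 8.1728e+14 Hz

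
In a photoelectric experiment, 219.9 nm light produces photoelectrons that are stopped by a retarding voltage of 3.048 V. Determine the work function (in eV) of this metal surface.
2.59 eV

The stopping potential gives the maximum kinetic energy: KE_max = eV_s = 3.048 eV

From Einstein's photoelectric equation: KE_max = hc/λ - φ
Rearranging: φ = hc/λ - KE_max

Calculate photon energy:
E_photon = hc/λ = (6.626×10⁻³⁴ J·s)(3×10⁸ m/s) / (219.9×10⁻⁹ m) = 5.6382 eV

Therefore:
φ = 5.6382 - 3.048 = 2.59 eV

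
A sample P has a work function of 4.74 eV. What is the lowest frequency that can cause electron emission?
1.1461e+15 Hz

The threshold frequency is when the photon energy equals the work function:
hf₀ = φ

Solving for f₀:
f₀ = φ/h = (4.74 eV × 1.602×10⁻¹⁹ J/eV) / (6.626×10⁻³⁴ J·s)
f₀ = 1.1461e+15 Hz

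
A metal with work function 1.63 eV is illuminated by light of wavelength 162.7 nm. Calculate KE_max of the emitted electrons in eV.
5.9904 eV

Using Einstein's photoelectric equation: KE_max = hf - φ = hc/λ - φ

First, calculate the photon energy:
E_photon = hc/λ = (6.626×10⁻³⁴ J·s)(3×10⁸ m/s) / (162.7×10⁻⁹ m)
E_photon = 7.6204 eV

Then, the maximum kinetic energy:
KE_max = E_photon - φ = 7.6204 eV - 1.63 eV = 5.9904 eV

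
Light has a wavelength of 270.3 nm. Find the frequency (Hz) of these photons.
1.1091e+15 Hz

Using the wave equation: c = fλ

Solving for frequency:
f = c/λ = (3×10⁸ m/s) / (270.3×10⁻⁹ m)
f = 1.1091e+15 Hz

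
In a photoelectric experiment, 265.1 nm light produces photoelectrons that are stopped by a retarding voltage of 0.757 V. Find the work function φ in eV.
3.92 eV

The stopping potential gives the maximum kinetic energy: KE_max = eV_s = 0.757 eV

From Einstein's photoelectric equation: KE_max = hc/λ - φ
Rearranging: φ = hc/λ - KE_max

Calculate photon energy:
E_photon = hc/λ = (6.626×10⁻³⁴ J·s)(3×10⁸ m/s) / (265.1×10⁻⁹ m) = 4.6769 eV

Therefore:
φ = 4.6769 - 0.757 = 3.92 eV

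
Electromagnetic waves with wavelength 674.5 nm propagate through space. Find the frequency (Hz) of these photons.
4.4447e+14 Hz

Using the wave equation: c = fλ

Solving for frequency:
f = c/λ = (3×10⁸ m/s) / (674.5×10⁻⁹ m)
f = 4.4447e+14 Hz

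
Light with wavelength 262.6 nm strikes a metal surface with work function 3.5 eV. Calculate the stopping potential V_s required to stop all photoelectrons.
1.2214 V

The stopping potential V_s satisfies: eV_s = KE_max

First, find KE_max using Einstein's equation:
E_photon = hc/λ = 4.7214 eV
KE_max = E_photon - φ = 4.7214 - 3.5 = 1.2214 eV

Since eV_s = KE_max:
V_s = KE_max/e = 1.2214 V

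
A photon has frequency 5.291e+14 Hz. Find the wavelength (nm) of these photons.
566.61 nm

Using the wave equation: c = fλ

Solving for wavelength:
λ = c/f = (3×10⁸ m/s) / (5.291e+14 Hz)
λ = 566.61 nm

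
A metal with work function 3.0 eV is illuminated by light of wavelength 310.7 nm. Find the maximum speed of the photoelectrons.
5.9027e+05 m/s

First, find the maximum kinetic energy:
E_photon = hc/λ = 3.9905 eV
KE_max = E_photon - φ = 3.9905 - 3.0 = 0.9905 eV

Convert to Joules: KE_max = 0.9905 × 1.602×10⁻¹⁹ J = 1.5869e-19 J

Then use KE = ½mv² to find velocity:
v = √(2·KE/m) = √(2 × 1.5869e-19 J / 9.109e-31 kg)
v = 5.9027e+05 m/s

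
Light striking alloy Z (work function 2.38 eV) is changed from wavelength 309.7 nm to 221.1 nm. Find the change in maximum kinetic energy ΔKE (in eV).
1.6042 eV

Using Einstein's equation: KE_max = hc/λ - φ

For λ₁ = 309.7 nm:
KE₁ = hc/λ₁ - φ = 4.0034 - 2.38 = 1.6234 eV

For λ₂ = 221.1 nm:
KE₂ = hc/λ₂ - φ = 5.6076 - 2.38 = 3.2276 eV

Change in KE:
ΔKE = KE₂ - KE₁ = 3.2276 - 1.6234 = 1.6042 eV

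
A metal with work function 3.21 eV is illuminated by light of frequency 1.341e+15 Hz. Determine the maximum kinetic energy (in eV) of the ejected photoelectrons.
2.3359 eV

Using Einstein's photoelectric equation: KE_max = hf - φ

First, calculate the photon energy:
E_photon = hf = (6.626×10⁻³⁴ J·s)(1.341e+15 Hz)
E_photon = 5.5459 eV

Then, the maximum kinetic energy:
KE_max = E_photon - φ = 5.5459 eV - 3.21 eV = 2.3359 eV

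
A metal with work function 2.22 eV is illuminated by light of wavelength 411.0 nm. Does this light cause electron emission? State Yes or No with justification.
Yes

For photoemission, the photon energy must exceed the work function.

Photon energy: E = hc/λ = 3.0166 eV
Work function: φ = 2.22 eV

Since E_photon (3.0166 eV) > φ (2.22 eV), photoemission WILL occur.
The threshold wavelength is λ₀ = hc/φ = 558.5 nm.
Since 411.0 nm < 558.5 nm, the light has sufficient energy.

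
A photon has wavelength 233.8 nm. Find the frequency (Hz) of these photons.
1.2823e+15 Hz

Using the wave equation: c = fλ

Solving for frequency:
f = c/λ = (3×10⁸ m/s) / (233.8×10⁻⁹ m)
f = 1.2823e+15 Hz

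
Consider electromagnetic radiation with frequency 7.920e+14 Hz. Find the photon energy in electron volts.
3.2754 eV

Using E = hf:

E = hf = (6.626×10⁻³⁴ J·s)(7.920e+14 Hz)
E = 3.2754 eV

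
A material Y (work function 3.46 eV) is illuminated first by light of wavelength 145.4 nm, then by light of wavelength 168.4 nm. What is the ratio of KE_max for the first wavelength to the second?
1.2984

Using Einstein's equation: KE_max = hc/λ - φ

For λ₁ = 145.4 nm:
E₁ = hc/λ₁ = 8.5271 eV
KE₁ = E₁ - φ = 8.5271 - 3.46 = 5.0671 eV

For λ₂ = 168.4 nm:
E₂ = hc/λ₂ = 7.3625 eV
KE₂ = E₂ - φ = 7.3625 - 3.46 = 3.9025 eV

Ratio: KE₁/KE₂ = 5.0671/3.9025 = 1.2984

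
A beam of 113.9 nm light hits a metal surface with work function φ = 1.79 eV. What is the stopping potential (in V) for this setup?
9.0954 V

The stopping potential V_s satisfies: eV_s = KE_max

First, find KE_max using Einstein's equation:
E_photon = hc/λ = 10.8854 eV
KE_max = E_photon - φ = 10.8854 - 1.79 = 9.0954 eV

Since eV_s = KE_max:
V_s = KE_max/e = 9.0954 V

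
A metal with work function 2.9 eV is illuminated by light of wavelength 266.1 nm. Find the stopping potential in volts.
1.7593 V

The stopping potential V_s satisfies: eV_s = KE_max

First, find KE_max using Einstein's equation:
E_photon = hc/λ = 4.6593 eV
KE_max = E_photon - φ = 4.6593 - 2.9 = 1.7593 eV

Since eV_s = KE_max:
V_s = KE_max/e = 1.7593 V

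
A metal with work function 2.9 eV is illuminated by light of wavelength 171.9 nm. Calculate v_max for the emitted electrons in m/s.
1.2317e+06 m/s

First, find the maximum kinetic energy:
E_photon = hc/λ = 7.2126 eV
KE_max = E_photon - φ = 7.2126 - 2.9 = 4.3126 eV

Convert to Joules: KE_max = 4.3126 × 1.602×10⁻¹⁹ J = 6.9095e-19 J

Then use KE = ½mv² to find velocity:
v = √(2·KE/m) = √(2 × 6.9095e-19 J / 9.109e-31 kg)
v = 1.2317e+06 m/s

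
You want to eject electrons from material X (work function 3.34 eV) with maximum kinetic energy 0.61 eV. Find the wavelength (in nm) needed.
313.88 nm

From Einstein's equation: KE_max = hc/λ - φ

Rearranging for λ:
hc/λ = KE_max + φ
λ = hc/(KE_max + φ)

Required photon energy:
E_photon = KE_max + φ = 0.61 + 3.34 = 3.95 eV

Required wavelength:
λ = hc/E_photon = (6.626×10⁻³⁴)(3×10⁸) / (3.95 × 1.602×10⁻¹⁹)
λ = 313.88 nm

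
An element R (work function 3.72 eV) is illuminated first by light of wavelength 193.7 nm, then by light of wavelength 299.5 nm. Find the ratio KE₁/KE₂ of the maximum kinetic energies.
6.3874

Using Einstein's equation: KE_max = hc/λ - φ

For λ₁ = 193.7 nm:
E₁ = hc/λ₁ = 6.4008 eV
KE₁ = E₁ - φ = 6.4008 - 3.72 = 2.6808 eV

For λ₂ = 299.5 nm:
E₂ = hc/λ₂ = 4.1397 eV
KE₂ = E₂ - φ = 4.1397 - 3.72 = 0.4197 eV

Ratio: KE₁/KE₂ = 2.6808/0.4197 = 6.3874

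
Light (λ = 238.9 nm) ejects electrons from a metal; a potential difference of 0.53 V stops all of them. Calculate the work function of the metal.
4.66 eV

The stopping potential gives the maximum kinetic energy: KE_max = eV_s = 0.53 eV

From Einstein's photoelectric equation: KE_max = hc/λ - φ
Rearranging: φ = hc/λ - KE_max

Calculate photon energy:
E_photon = hc/λ = (6.626×10⁻³⁴ J·s)(3×10⁸ m/s) / (238.9×10⁻⁹ m) = 5.1898 eV

Therefore:
φ = 5.1898 - 0.53 = 4.66 eV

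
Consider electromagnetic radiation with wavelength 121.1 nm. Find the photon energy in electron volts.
10.2382 eV

Using E = hf = hc/λ:

E = hc/λ = (6.626×10⁻³⁴ J·s)(3×10⁸ m/s) / (121.1×10⁻⁹ m)
E = 10.2382 eV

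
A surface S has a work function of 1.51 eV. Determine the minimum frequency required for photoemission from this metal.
3.6512e+14 Hz

The threshold frequency is when the photon energy equals the work function:
hf₀ = φ

Solving for f₀:
f₀ = φ/h = (1.51 eV × 1.602×10⁻¹⁹ J/eV) / (6.626×10⁻³⁴ J·s)
f₀ = 3.6512e+14 Hz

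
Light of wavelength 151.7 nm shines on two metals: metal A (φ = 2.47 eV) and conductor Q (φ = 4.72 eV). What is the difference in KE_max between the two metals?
2.2500 eV

Using KE_max = hc/λ - φ for each metal:

Photon energy: E = hc/λ = 8.1730 eV

For metal A (φ₁ = 2.47 eV):
KE₁ = E - φ₁ = 8.1730 - 2.47 = 5.7030 eV

For conductor Q (φ₂ = 4.72 eV):
KE₂ = E - φ₂ = 8.1730 - 4.72 = 3.4530 eV

Difference:
ΔKE = KE₁ - KE₂ = 5.7030 - 3.4530 = 2.2500 eV

Note: The difference equals the difference in work functions: 4.72 - 2.47 = 2.25 eV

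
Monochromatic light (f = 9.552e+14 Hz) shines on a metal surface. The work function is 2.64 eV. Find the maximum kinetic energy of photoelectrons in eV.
1.3104 eV

Using Einstein's photoelectric equation: KE_max = hf - φ

First, calculate the photon energy:
E_photon = hf = (6.626×10⁻³⁴ J·s)(9.552e+14 Hz)
E_photon = 3.9504 eV

Then, the maximum kinetic energy:
KE_max = E_photon - φ = 3.9504 eV - 2.64 eV = 1.3104 eV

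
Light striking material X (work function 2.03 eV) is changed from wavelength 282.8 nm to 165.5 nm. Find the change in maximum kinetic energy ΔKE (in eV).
3.1073 eV

Using Einstein's equation: KE_max = hc/λ - φ

For λ₁ = 282.8 nm:
KE₁ = hc/λ₁ - φ = 4.3842 - 2.03 = 2.3542 eV

For λ₂ = 165.5 nm:
KE₂ = hc/λ₂ - φ = 7.4915 - 2.03 = 5.4615 eV

Change in KE:
ΔKE = KE₂ - KE₁ = 5.4615 - 2.3542 = 3.1073 eV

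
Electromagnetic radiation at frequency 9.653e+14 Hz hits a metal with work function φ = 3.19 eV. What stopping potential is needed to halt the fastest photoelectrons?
0.8022 V

The stopping potential V_s satisfies: eV_s = KE_max

First, find KE_max using Einstein's equation:
E_photon = hf = (6.626×10⁻³⁴ J·s)(9.653e+14 Hz) = 3.9922 eV
KE_max = E_photon - φ = 3.9922 - 3.19 = 0.8022 eV

Since eV_s = KE_max:
V_s = KE_max/e = 0.8022 V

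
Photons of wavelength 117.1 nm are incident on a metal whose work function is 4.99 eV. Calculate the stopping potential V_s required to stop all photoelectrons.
5.5979 V

The stopping potential V_s satisfies: eV_s = KE_max

First, find KE_max using Einstein's equation:
E_photon = hc/λ = 10.5879 eV
KE_max = E_photon - φ = 10.5879 - 4.99 = 5.5979 eV

Since eV_s = KE_max:
V_s = KE_max/e = 5.5979 V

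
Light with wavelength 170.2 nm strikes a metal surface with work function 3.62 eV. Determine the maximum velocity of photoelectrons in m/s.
1.1354e+06 m/s

First, find the maximum kinetic energy:
E_photon = hc/λ = 7.2846 eV
KE_max = E_photon - φ = 7.2846 - 3.62 = 3.6646 eV

Convert to Joules: KE_max = 3.6646 × 1.602×10⁻¹⁹ J = 5.8714e-19 J

Then use KE = ½mv² to find velocity:
v = √(2·KE/m) = √(2 × 5.8714e-19 J / 9.109e-31 kg)
v = 1.1354e+06 m/s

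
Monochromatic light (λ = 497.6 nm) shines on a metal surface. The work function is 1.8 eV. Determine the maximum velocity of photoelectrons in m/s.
4.9325e+05 m/s

First, find the maximum kinetic energy:
E_photon = hc/λ = 2.4916 eV
KE_max = E_photon - φ = 2.4916 - 1.8 = 0.6916 eV

Convert to Joules: KE_max = 0.6916 × 1.602×10⁻¹⁹ J = 1.1081e-19 J

Then use KE = ½mv² to find velocity:
v = √(2·KE/m) = √(2 × 1.1081e-19 J / 9.109e-31 kg)
v = 4.9325e+05 m/s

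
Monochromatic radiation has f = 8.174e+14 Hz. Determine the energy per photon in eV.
3.3805 eV

Using E = hf:

E = hf = (6.626×10⁻³⁴ J·s)(8.174e+14 Hz)
E = 3.3805 eV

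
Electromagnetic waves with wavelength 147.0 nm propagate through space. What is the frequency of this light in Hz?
2.0394e+15 Hz

Using the wave equation: c = fλ

Solving for frequency:
f = c/λ = (3×10⁸ m/s) / (147.0×10⁻⁹ m)
f = 2.0394e+15 Hz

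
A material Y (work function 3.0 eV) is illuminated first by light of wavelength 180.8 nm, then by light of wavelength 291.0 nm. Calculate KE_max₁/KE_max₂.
3.0600

Using Einstein's equation: KE_max = hc/λ - φ

For λ₁ = 180.8 nm:
E₁ = hc/λ₁ = 6.8575 eV
KE₁ = E₁ - φ = 6.8575 - 3.0 = 3.8575 eV

For λ₂ = 291.0 nm:
E₂ = hc/λ₂ = 4.2606 eV
KE₂ = E₂ - φ = 4.2606 - 3.0 = 1.2606 eV

Ratio: KE₁/KE₂ = 3.8575/1.2606 = 3.0600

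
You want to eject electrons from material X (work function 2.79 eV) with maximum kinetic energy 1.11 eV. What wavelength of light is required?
317.91 nm

From Einstein's equation: KE_max = hc/λ - φ

Rearranging for λ:
hc/λ = KE_max + φ
λ = hc/(KE_max + φ)

Required photon energy:
E_photon = KE_max + φ = 1.11 + 2.79 = 3.90 eV

Required wavelength:
λ = hc/E_photon = (6.626×10⁻³⁴)(3×10⁸) / (3.90 × 1.602×10⁻¹⁹)
λ = 317.91 nm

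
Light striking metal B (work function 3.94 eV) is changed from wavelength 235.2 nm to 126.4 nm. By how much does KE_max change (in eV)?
4.5374 eV

Using Einstein's equation: KE_max = hc/λ - φ

For λ₁ = 235.2 nm:
KE₁ = hc/λ₁ - φ = 5.2714 - 3.94 = 1.3314 eV

For λ₂ = 126.4 nm:
KE₂ = hc/λ₂ - φ = 9.8089 - 3.94 = 5.8689 eV

Change in KE:
ΔKE = KE₂ - KE₁ = 5.8689 - 1.3314 = 4.5374 eV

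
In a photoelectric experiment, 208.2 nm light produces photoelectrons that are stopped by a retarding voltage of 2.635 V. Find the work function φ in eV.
3.32 eV

The stopping potential gives the maximum kinetic energy: KE_max = eV_s = 2.635 eV

From Einstein's photoelectric equation: KE_max = hc/λ - φ
Rearranging: φ = hc/λ - KE_max

Calculate photon energy:
E_photon = hc/λ = (6.626×10⁻³⁴ J·s)(3×10⁸ m/s) / (208.2×10⁻⁹ m) = 5.9551 eV

Therefore:
φ = 5.9551 - 2.635 = 3.32 eV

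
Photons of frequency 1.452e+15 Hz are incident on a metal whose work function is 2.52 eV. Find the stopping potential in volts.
3.4850 V

The stopping potential V_s satisfies: eV_s = KE_max

First, find KE_max using Einstein's equation:
E_photon = hf = (6.626×10⁻³⁴ J·s)(1.452e+15 Hz) = 6.0050 eV
KE_max = E_photon - φ = 6.0050 - 2.52 = 3.4850 eV

Since eV_s = KE_max:
V_s = KE_max/e = 3.4850 V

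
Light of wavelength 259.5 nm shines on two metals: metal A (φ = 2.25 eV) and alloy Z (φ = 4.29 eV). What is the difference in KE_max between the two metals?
2.0400 eV

Using KE_max = hc/λ - φ for each metal:

Photon energy: E = hc/λ = 4.7778 eV

For metal A (φ₁ = 2.25 eV):
KE₁ = E - φ₁ = 4.7778 - 2.25 = 2.5278 eV

For alloy Z (φ₂ = 4.29 eV):
KE₂ = E - φ₂ = 4.7778 - 4.29 = 0.4878 eV

Difference:
ΔKE = KE₁ - KE₂ = 2.5278 - 0.4878 = 2.0400 eV

Note: The difference equals the difference in work functions: 4.29 - 2.25 = 2.04 eV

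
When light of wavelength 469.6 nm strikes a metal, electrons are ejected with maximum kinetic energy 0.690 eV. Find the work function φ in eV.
1.95 eV

From Einstein's photoelectric equation: KE_max = hf - φ = hc/λ - φ

Rearranging for φ:
φ = hc/λ - KE_max

Calculate photon energy:
E_photon = hc/λ = 2.6402 eV

Therefore:
φ = 2.6402 - 0.690 = 1.95 eV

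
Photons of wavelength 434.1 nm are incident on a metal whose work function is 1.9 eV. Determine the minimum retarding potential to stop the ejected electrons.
0.9561 V

The stopping potential V_s satisfies: eV_s = KE_max

First, find KE_max using Einstein's equation:
E_photon = hc/λ = 2.8561 eV
KE_max = E_photon - φ = 2.8561 - 1.9 = 0.9561 eV

Since eV_s = KE_max:
V_s = KE_max/e = 0.9561 V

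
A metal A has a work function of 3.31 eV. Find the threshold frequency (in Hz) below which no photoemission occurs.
8.0035e+14 Hz

The threshold frequency is when the photon energy equals the work function:
hf₀ = φ

Solving for f₀:
f₀ = φ/h = (3.31 eV × 1.602×10⁻¹⁹ J/eV) / (6.626×10⁻³⁴ J·s)
f₀ = 8.0035e+14 Hz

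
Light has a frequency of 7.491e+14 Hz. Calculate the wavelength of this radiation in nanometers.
400.20 nm

Using the wave equation: c = fλ

Solving for wavelength:
λ = c/f = (3×10⁸ m/s) / (7.491e+14 Hz)
λ = 400.20 nm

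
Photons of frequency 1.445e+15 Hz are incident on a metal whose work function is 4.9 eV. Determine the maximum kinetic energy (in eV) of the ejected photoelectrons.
1.0760 eV

Using Einstein's photoelectric equation: KE_max = hf - φ

First, calculate the photon energy:
E_photon = hf = (6.626×10⁻³⁴ J·s)(1.445e+15 Hz)
E_photon = 5.9760 eV

Then, the maximum kinetic energy:
KE_max = E_photon - φ = 5.9760 eV - 4.9 eV = 1.0760 eV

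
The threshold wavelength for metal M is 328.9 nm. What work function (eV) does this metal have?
3.77 eV

At the threshold wavelength, photon energy equals work function:
φ = hc/λ₀

Calculating:
φ = (6.626×10⁻³⁴ J·s)(3×10⁸ m/s) / (328.9×10⁻⁹ m)
φ = 3.77 eV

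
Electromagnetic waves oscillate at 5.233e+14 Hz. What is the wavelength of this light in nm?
572.89 nm

Using the wave equation: c = fλ

Solving for wavelength:
λ = c/f = (3×10⁸ m/s) / (5.233e+14 Hz)
λ = 572.89 nm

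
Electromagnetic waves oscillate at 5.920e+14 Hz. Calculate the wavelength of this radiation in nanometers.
506.41 nm

Using the wave equation: c = fλ

Solving for wavelength:
λ = c/f = (3×10⁸ m/s) / (5.920e+14 Hz)
λ = 506.41 nm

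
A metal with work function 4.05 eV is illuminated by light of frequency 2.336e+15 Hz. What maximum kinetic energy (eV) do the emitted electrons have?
5.6109 eV

Using Einstein's photoelectric equation: KE_max = hf - φ

First, calculate the photon energy:
E_photon = hf = (6.626×10⁻³⁴ J·s)(2.336e+15 Hz)
E_photon = 9.6609 eV

Then, the maximum kinetic energy:
KE_max = E_photon - φ = 9.6609 eV - 4.05 eV = 5.6109 eV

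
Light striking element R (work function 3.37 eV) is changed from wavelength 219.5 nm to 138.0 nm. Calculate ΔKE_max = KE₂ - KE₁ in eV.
3.3359 eV

Using Einstein's equation: KE_max = hc/λ - φ

For λ₁ = 219.5 nm:
KE₁ = hc/λ₁ - φ = 5.6485 - 3.37 = 2.2785 eV

For λ₂ = 138.0 nm:
KE₂ = hc/λ₂ - φ = 8.9844 - 3.37 = 5.6144 eV

Change in KE:
ΔKE = KE₂ - KE₁ = 5.6144 - 2.2785 = 3.3359 eV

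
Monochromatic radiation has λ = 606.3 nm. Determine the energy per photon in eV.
2.0449 eV

Using E = hf = hc/λ:

E = hc/λ = (6.626×10⁻³⁴ J·s)(3×10⁸ m/s) / (606.3×10⁻⁹ m)
E = 2.0449 eV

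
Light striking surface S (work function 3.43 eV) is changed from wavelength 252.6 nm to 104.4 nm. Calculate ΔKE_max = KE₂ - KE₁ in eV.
6.9676 eV

Using Einstein's equation: KE_max = hc/λ - φ

For λ₁ = 252.6 nm:
KE₁ = hc/λ₁ - φ = 4.9083 - 3.43 = 1.4783 eV

For λ₂ = 104.4 nm:
KE₂ = hc/λ₂ - φ = 11.8759 - 3.43 = 8.4459 eV

Change in KE:
ΔKE = KE₂ - KE₁ = 8.4459 - 1.4783 = 6.9676 eV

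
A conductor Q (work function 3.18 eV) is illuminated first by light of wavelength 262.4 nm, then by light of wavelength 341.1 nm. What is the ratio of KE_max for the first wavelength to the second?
3.3969

Using Einstein's equation: KE_max = hc/λ - φ

For λ₁ = 262.4 nm:
E₁ = hc/λ₁ = 4.7250 eV
KE₁ = E₁ - φ = 4.7250 - 3.18 = 1.5450 eV

For λ₂ = 341.1 nm:
E₂ = hc/λ₂ = 3.6348 eV
KE₂ = E₂ - φ = 3.6348 - 3.18 = 0.4548 eV

Ratio: KE₁/KE₂ = 1.5450/0.4548 = 3.3969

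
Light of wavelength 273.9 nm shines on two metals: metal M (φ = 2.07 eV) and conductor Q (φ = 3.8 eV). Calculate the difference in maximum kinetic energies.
1.7300 eV

Using KE_max = hc/λ - φ for each metal:

Photon energy: E = hc/λ = 4.5266 eV

For metal M (φ₁ = 2.07 eV):
KE₁ = E - φ₁ = 4.5266 - 2.07 = 2.4566 eV

For conductor Q (φ₂ = 3.8 eV):
KE₂ = E - φ₂ = 4.5266 - 3.8 = 0.7266 eV

Difference:
ΔKE = KE₁ - KE₂ = 2.4566 - 0.7266 = 1.7300 eV

Note: The difference equals the difference in work functions: 3.8 - 2.07 = 1.73 eV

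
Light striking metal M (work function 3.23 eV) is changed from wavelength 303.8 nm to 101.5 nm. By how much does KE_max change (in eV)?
8.1341 eV

Using Einstein's equation: KE_max = hc/λ - φ

For λ₁ = 303.8 nm:
KE₁ = hc/λ₁ - φ = 4.0811 - 3.23 = 0.8511 eV

For λ₂ = 101.5 nm:
KE₂ = hc/λ₂ - φ = 12.2152 - 3.23 = 8.9852 eV

Change in KE:
ΔKE = KE₂ - KE₁ = 8.9852 - 0.8511 = 8.1341 eV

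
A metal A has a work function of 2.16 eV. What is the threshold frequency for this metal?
5.2229e+14 Hz

The threshold frequency is when the photon energy equals the work function:
hf₀ = φ

Solving for f₀:
f₀ = φ/h = (2.16 eV × 1.602×10⁻¹⁹ J/eV) / (6.626×10⁻³⁴ J·s)
f₀ = 5.2229e+14 Hz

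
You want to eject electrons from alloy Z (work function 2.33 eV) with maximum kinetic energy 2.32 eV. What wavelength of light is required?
266.63 nm

From Einstein's equation: KE_max = hc/λ - φ

Rearranging for λ:
hc/λ = KE_max + φ
λ = hc/(KE_max + φ)

Required photon energy:
E_photon = KE_max + φ = 2.32 + 2.33 = 4.65 eV

Required wavelength:
λ = hc/E_photon = (6.626×10⁻³⁴)(3×10⁸) / (4.65 × 1.602×10⁻¹⁹)
λ = 266.63 nm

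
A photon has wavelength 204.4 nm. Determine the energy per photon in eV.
6.0658 eV

Using E = hf = hc/λ:

E = hc/λ = (6.626×10⁻³⁴ J·s)(3×10⁸ m/s) / (204.4×10⁻⁹ m)
E = 6.0658 eV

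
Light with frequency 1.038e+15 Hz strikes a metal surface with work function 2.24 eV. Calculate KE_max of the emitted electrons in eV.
2.0528 eV

Using Einstein's photoelectric equation: KE_max = hf - φ

First, calculate the photon energy:
E_photon = hf = (6.626×10⁻³⁴ J·s)(1.038e+15 Hz)
E_photon = 4.2928 eV

Then, the maximum kinetic energy:
KE_max = E_photon - φ = 4.2928 eV - 2.24 eV = 2.0528 eV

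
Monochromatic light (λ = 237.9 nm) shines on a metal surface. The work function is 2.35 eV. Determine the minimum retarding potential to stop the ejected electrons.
2.8616 V

The stopping potential V_s satisfies: eV_s = KE_max

First, find KE_max using Einstein's equation:
E_photon = hc/λ = 5.2116 eV
KE_max = E_photon - φ = 5.2116 - 2.35 = 2.8616 eV

Since eV_s = KE_max:
V_s = KE_max/e = 2.8616 V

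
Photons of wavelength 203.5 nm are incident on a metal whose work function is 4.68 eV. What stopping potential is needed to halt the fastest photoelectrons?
1.4126 V

The stopping potential V_s satisfies: eV_s = KE_max

First, find KE_max using Einstein's equation:
E_photon = hc/λ = 6.0926 eV
KE_max = E_photon - φ = 6.0926 - 4.68 = 1.4126 eV

Since eV_s = KE_max:
V_s = KE_max/e = 1.4126 V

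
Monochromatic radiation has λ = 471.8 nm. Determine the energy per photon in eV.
2.6279 eV

Using E = hf = hc/λ:

E = hc/λ = (6.626×10⁻³⁴ J·s)(3×10⁸ m/s) / (471.8×10⁻⁹ m)
E = 2.6279 eV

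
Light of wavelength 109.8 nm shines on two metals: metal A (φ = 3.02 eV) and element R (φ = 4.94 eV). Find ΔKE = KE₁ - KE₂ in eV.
1.9200 eV

Using KE_max = hc/λ - φ for each metal:

Photon energy: E = hc/λ = 11.2918 eV

For metal A (φ₁ = 3.02 eV):
KE₁ = E - φ₁ = 11.2918 - 3.02 = 8.2718 eV

For element R (φ₂ = 4.94 eV):
KE₂ = E - φ₂ = 11.2918 - 4.94 = 6.3518 eV

Difference:
ΔKE = KE₁ - KE₂ = 8.2718 - 6.3518 = 1.9200 eV

Note: The difference equals the difference in work functions: 4.94 - 3.02 = 1.92 eV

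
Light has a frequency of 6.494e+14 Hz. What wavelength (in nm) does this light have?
461.65 nm

Using the wave equation: c = fλ

Solving for wavelength:
λ = c/f = (3×10⁸ m/s) / (6.494e+14 Hz)
λ = 461.65 nm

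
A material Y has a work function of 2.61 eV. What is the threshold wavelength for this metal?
475.04 nm

The threshold wavelength is when the photon energy equals the work function:
hc/λ₀ = φ

Solving for λ₀:
λ₀ = hc/φ = (6.626×10⁻³⁴ J·s)(3×10⁸ m/s) / (2.61 eV × 1.602×10⁻¹⁹ J/eV)
λ₀ = 475.04 nm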